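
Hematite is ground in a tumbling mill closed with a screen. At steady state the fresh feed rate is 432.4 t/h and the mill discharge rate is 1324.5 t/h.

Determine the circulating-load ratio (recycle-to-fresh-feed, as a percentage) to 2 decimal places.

CL = 206.31 %

M = F + R at steady state, so:
R = M − F = 1324.5 − 432.4 = 892.1 t/h
CL = 100·R/F = 100·892.1/432.4 = 206.31 %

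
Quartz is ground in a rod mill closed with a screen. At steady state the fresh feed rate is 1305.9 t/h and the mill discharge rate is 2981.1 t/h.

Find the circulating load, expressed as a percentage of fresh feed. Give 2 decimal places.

Steady state: M = F + R.
R = M − F = 2981.1 − 1305.9 = 1675.2 t/h
CL = 100·R/F = 100·1675.2/1305.9 = 128.28 %

CL = 128.28 %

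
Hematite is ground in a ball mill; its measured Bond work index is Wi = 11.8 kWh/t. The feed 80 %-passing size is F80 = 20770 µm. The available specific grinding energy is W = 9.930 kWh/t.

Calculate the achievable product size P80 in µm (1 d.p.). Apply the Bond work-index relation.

P80 = 120.5 µm

Bond: W = 10·Wi·(1/√P80 − 1/√F80)
⇒ 1/√P80 = W/(10 Wi) + 1/√F80
  = 9.9300/(10·11.8) + 1/√20770 = 0.084153 + 0.006939 = 0.091091
P80 = (1/0.091091)² = 10.9780² = 120.52 µm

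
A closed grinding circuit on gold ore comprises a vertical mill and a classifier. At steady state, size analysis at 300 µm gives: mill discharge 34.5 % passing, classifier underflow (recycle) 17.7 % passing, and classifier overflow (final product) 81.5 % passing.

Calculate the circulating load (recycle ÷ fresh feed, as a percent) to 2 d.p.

Classifier node, passing 300 µm:
(1+r)d = ru + o → r = (o−d)/(d−u)
r = (81.5 − 34.5)/(34.5 − 17.7) = 47.0/16.8 = 2.7976
CL = 100·r = 279.76 %

CL = 279.76 %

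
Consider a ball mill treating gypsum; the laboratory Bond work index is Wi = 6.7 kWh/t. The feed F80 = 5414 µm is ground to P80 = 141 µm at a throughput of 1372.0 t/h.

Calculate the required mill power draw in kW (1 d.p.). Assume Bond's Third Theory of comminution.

P = 6492.1 kW

W = 10 Wi (P80^-0.5 − F80^-0.5)
W = 10·6.7·(1/√141 − 1/√5414) = 10·6.7·(0.070625) = 4.7318 kWh/t
Mill draw = 4.7318 × 1372.0 = 6492.1 kW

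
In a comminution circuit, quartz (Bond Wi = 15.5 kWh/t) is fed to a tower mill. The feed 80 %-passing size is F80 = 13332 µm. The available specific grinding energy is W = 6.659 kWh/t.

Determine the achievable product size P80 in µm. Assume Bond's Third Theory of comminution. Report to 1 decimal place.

W = 10 Wi / √P80 − 10 Wi / √F80
⇒ 1/√P80 = W/(10·Wi) + 1/√F80
  = 6.6590/(10·15.5) + 1/√13332 = 0.042961 + 0.008661 = 0.051622
P80 = (1/0.051622)² = 19.3716² = 375.26 µm

P80 = 375.3 µm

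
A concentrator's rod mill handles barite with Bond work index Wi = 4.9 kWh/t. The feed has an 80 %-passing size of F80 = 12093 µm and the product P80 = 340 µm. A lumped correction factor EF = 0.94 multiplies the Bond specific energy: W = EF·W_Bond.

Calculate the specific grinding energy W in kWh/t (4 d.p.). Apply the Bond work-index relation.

Bond: W = 10·Wi·(1/√P80 − 1/√F80)
1/√340 = 0.054233;  1/√12093 = 0.009094
W = 10·4.9·(0.054233 − 0.009094) = 2.2118 kWh/t
With EF = 0.94: W = 2.2118·0.94 = 2.0791 kWh/t

W = 2.0791 kWh/t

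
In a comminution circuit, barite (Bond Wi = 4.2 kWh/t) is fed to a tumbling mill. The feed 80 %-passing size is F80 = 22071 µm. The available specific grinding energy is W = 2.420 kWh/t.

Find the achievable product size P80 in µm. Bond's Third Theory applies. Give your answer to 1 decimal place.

Bond: W = 10·Wi·(1/√P80 − 1/√F80)
1/√P80 = 1/√F80 + W/(10·Wi)
  = 2.4200/(10·4.2) + 1/√22071 = 0.057619 + 0.006731 = 0.064350
P80 = (1/0.064350)² = 15.5400² = 241.49 µm

P80 = 241.5 µm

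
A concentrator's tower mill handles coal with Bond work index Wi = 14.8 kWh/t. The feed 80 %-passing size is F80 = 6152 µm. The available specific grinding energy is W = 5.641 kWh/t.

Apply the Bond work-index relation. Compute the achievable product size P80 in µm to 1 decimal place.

P80 = 386.5 µm

W = 10 Wi / √P80 − 10 Wi / √F80
P80^(−½) = W/(10 Wi) + F80^(−½)
  = 5.6410/(10·14.8) + 1/√6152 = 0.038115 + 0.012749 = 0.050864
P80 = (1/0.050864)² = 19.6601² = 386.52 µm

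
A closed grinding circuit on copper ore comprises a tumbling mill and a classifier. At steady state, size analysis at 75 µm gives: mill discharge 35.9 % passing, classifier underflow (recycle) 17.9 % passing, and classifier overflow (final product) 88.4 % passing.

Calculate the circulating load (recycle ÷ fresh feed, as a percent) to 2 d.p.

CL = 291.67 %

Let r = R/F. Size balance at 75 µm:
r = (o − d)/(d − u)
r = (88.4 − 35.9)/(35.9 − 17.9) = 52.5/18.0 = 2.9167
CL = 100·r = 291.67 %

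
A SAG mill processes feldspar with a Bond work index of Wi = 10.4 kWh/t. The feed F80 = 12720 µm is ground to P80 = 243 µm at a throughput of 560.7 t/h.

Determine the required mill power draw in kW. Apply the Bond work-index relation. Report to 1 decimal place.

Bond:  W = 10 Wi (1/√P − 1/√F)
W = 10·10.4·(1/√243 − 1/√12720) = 10·10.4·(0.055283) = 5.7495 kWh/t
P_mill = W·ṁ = 5.7495·560.7 = 3223.7 kW

P = 3223.7 kW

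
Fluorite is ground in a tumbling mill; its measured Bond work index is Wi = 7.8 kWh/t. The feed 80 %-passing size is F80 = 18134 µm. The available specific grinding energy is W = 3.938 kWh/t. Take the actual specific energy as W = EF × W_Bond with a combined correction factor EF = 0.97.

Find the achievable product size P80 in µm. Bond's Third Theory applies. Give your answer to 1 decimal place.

W_Bond = 10·Wi·(1/√P₈₀ − 1/√F₈₀)
W_Bond = W / EF = 3.938 / 0.97 = 4.0598 kWh/t
P80^(−½) = W_Bond/(10 Wi) + F80^(−½)
  = 4.0598/(10·7.8) + 1/√18134 = 0.052049 + 0.007426 = 0.059475
P80 = (1/0.059475)² = 16.8139² = 282.71 µm

P80 = 282.7 µm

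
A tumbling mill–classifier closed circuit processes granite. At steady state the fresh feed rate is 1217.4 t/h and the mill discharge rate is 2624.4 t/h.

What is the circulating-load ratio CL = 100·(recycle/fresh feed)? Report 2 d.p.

CL = 115.57 %

Discharge = new feed + return, hence
R = M − F = 2624.4 − 1217.4 = 1407.0 t/h
CL = 100·R/F = 100·1407.0/1217.4 = 115.57 %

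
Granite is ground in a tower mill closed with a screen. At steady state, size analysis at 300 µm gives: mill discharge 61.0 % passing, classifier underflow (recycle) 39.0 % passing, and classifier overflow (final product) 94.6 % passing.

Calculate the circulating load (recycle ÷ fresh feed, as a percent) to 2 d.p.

Two-product formula at 300 µm:
r = (o − d)/(d − u)
r = (94.6 − 61.0)/(61.0 − 39.0) = 33.6/22.0 = 1.5273
CL = 100·r = 152.73 %

CL = 152.73 %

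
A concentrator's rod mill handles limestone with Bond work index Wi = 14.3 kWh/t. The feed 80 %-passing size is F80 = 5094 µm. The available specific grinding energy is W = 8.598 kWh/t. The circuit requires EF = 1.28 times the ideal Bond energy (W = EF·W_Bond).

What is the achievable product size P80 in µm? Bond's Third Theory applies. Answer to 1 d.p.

W = 10·Wi·(P80^(-½) − F80^(-½))
W_Bond = W / EF = 8.598 / 1.28 = 6.7172 kWh/t
⇒ 1/√P80 = W_Bond/(10·Wi) + 1/√F80
  = 6.7172/(10·14.3) + 1/√5094 = 0.046973 + 0.014011 = 0.060984
P80 = (1/0.060984)² = 16.3976² = 268.88 µm

P80 = 268.9 µm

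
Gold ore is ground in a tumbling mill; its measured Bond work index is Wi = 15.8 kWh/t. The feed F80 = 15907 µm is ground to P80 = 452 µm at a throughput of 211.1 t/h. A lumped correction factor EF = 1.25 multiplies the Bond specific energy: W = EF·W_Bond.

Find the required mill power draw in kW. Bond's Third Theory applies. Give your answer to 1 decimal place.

W = 10·Wi·[P80^(−½) − F80^(−½)]
W = 10·15.8·(1/√452 − 1/√15907) = 10·15.8·(0.039107) = 6.1789 kWh/t
With EF = 1.25: W = 6.1789·1.25 = 7.7237 kWh/t
Mill draw = 7.7237 × 211.1 = 1630.5 kW

P = 1630.5 kW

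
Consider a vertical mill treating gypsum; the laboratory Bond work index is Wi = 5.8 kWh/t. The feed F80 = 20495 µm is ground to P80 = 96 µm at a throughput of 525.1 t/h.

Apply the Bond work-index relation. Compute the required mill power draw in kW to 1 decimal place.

P = 2895.6 kW

W_Bond = 10·Wi·(1/√P₈₀ − 1/√F₈₀)
W = 10·5.8·(1/√96 − 1/√20495) = 10·5.8·(0.095077) = 5.5145 kWh/t
P_mill = W·ṁ = 5.5145·525.1 = 2895.6 kW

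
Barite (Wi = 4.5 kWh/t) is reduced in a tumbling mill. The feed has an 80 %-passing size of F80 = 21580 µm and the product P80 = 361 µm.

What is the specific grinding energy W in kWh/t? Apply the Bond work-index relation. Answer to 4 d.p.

W = 2.0621 kWh/t

Bond:  W = 10 Wi (1/√P − 1/√F)
1/√361 = 0.052632;  1/√21580 = 0.006807
W = 10·4.5·(0.052632 − 0.006807) = 2.0621 kWh/t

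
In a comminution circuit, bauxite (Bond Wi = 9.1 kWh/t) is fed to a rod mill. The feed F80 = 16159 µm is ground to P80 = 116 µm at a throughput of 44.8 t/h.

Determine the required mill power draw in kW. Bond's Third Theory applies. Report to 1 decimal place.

P = 346.5 kW

Bond:  W = 10 Wi (1/√P − 1/√F)
W = 10·9.1·(1/√116 − 1/√16159) = 10·9.1·(0.084981) = 7.7333 kWh/t
P = W·T = 7.7333·44.8 = 346.5 kW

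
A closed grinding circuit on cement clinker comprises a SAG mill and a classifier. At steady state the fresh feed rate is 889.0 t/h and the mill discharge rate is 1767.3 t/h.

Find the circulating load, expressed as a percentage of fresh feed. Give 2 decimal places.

Discharge = new feed + return, hence
R = M − F = 1767.3 − 889.0 = 878.3 t/h
CL = 100·R/F = 100·878.3/889.0 = 98.80 %

CL = 98.80 %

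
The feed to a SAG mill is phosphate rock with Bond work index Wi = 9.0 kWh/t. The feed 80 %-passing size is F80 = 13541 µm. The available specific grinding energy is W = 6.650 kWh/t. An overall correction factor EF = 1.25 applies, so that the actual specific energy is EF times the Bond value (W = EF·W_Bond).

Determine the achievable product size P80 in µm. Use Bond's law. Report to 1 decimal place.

Bond:  W = 10 Wi (1/√P − 1/√F)
W_Bond = W / EF = 6.650 / 1.25 = 5.3200 kWh/t
1/√P80 = 1/√F80 + W_Bond/(10·Wi)
  = 5.3200/(10·9.0) + 1/√13541 = 0.059111 + 0.008594 = 0.067705
P80 = (1/0.067705)² = 14.7700² = 218.15 µm

P80 = 218.2 µm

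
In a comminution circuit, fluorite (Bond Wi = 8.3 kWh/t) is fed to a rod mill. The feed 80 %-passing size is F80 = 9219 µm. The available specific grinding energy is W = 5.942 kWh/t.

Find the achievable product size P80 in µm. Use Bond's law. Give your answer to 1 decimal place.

P80 = 148.7 µm

W = 10 Wi / √P80 − 10 Wi / √F80
⇒ 1/√P80 = W/(10·Wi) + 1/√F80
  = 5.9420/(10·8.3) + 1/√9219 = 0.071590 + 0.010415 = 0.082005
P80 = (1/0.082005)² = 12.1943² = 148.70 µm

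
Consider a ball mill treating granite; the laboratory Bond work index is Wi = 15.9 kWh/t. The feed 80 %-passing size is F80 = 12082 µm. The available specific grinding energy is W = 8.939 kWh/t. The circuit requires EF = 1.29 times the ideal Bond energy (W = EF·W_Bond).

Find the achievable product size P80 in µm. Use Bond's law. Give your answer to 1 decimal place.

Bond: W = 10·Wi·(1/√P80 − 1/√F80)
W_Bond = W / EF = 8.939 / 1.29 = 6.9295 kWh/t
P80^(−½) = W_Bond/(10 Wi) + F80^(−½)
  = 6.9295/(10·15.9) + 1/√12082 = 0.043581 + 0.009098 = 0.052679
P80 = (1/0.052679)² = 18.9828² = 360.35 µm

P80 = 360.3 µm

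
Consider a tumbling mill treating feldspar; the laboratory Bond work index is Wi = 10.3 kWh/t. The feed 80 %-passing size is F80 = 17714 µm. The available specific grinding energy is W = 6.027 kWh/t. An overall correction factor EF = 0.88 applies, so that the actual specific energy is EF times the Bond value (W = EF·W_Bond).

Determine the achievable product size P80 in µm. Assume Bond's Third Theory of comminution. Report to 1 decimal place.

P80 = 182.6 µm

Bond: W = 10·Wi·(1/√P80 − 1/√F80)
W_Bond = W / EF = 6.027 / 0.88 = 6.8489 kWh/t
1/√P80 = 1/√F80 + W_Bond/(10·Wi)
  = 6.8489/(10·10.3) + 1/√17714 = 0.066494 + 0.007513 = 0.074007
P80 = (1/0.074007)² = 13.5122² = 182.58 µm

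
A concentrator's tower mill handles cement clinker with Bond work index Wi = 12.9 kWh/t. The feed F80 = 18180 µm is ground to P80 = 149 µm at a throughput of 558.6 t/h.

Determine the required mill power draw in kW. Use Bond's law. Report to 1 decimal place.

P = 5368.9 kW

W = 10 Wi (1/√P80 − 1/√F80)  [Bond]
W = 10·12.9·(1/√149 − 1/√18180) = 10·12.9·(0.074507) = 9.6114 kWh/t
Mill draw = 9.6114 × 558.6 = 5368.9 kW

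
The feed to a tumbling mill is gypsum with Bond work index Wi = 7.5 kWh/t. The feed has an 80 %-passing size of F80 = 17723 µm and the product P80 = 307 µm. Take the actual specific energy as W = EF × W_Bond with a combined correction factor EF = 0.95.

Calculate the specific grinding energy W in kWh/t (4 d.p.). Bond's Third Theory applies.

W = 3.5313 kWh/t

Bond:  W = 10 Wi (1/√P − 1/√F)
1/√307 = 0.057073;  1/√17723 = 0.007512
W = 10·7.5·(0.057073 − 0.007512) = 3.7171 kWh/t
Apply correction: 3.7171 × 0.95 = 3.5313 kWh/t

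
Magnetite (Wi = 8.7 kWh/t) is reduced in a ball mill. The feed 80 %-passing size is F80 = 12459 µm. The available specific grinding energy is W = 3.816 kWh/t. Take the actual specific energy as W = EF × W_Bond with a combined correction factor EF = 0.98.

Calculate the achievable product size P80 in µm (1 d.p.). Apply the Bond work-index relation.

P80 = 346.6 µm

W = 10·Wi·(P80^(-½) − F80^(-½))
W_Bond = W / EF = 3.816 / 0.98 = 3.8939 kWh/t
1/√P80 = 1/√F80 + W_Bond/(10·Wi)
  = 3.8939/(10·8.7) + 1/√12459 = 0.044757 + 0.008959 = 0.053716
P80 = (1/0.053716)² = 18.6164² = 346.57 µm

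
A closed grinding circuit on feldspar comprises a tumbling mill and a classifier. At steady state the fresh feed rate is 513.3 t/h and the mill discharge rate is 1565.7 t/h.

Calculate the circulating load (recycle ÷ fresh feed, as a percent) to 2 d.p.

Steady state: M = F + R.
R = M − F = 1565.7 − 513.3 = 1052.4 t/h
CL = 100·R/F = 100·1052.4/513.3 = 205.03 %

CL = 205.03 %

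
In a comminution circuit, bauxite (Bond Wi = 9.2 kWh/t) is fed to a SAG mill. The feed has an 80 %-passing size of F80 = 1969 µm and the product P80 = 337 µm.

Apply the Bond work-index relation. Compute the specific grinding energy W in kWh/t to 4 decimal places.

W = 10 Wi (1/√P80 − 1/√F80)  [Bond]
1/√337 = 0.054473;  1/√1969 = 0.022536
W = 10·9.2·(0.054473 − 0.022536) = 2.9382 kWh/t

W = 2.9382 kWh/t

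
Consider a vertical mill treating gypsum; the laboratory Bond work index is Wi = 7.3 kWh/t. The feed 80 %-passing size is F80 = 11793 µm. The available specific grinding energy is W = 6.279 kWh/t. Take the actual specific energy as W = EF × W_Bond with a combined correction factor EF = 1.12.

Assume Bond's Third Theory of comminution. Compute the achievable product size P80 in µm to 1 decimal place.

P80 = 135.2 µm

W_Bond = 10·Wi·(1/√P₈₀ − 1/√F₈₀)
W_Bond = W / EF = 6.279 / 1.12 = 5.6062 kWh/t
⇒ 1/√P80 = W_Bond/(10·Wi) + 1/√F80
  = 5.6062/(10·7.3) + 1/√11793 = 0.076798 + 0.009208 = 0.086006
P80 = (1/0.086006)² = 11.6270² = 135.19 µm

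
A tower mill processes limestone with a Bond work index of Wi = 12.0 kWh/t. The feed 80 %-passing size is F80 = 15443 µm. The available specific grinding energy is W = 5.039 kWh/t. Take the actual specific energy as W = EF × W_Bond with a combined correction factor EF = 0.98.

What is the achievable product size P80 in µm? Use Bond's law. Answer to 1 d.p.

W = 10·Wi·[P80^(−½) − F80^(−½)]
W_Bond = W / EF = 5.039 / 0.98 = 5.1418 kWh/t
P80^(−½) = W_Bond/(10 Wi) + F80^(−½)
  = 5.1418/(10·12.0) + 1/√15443 = 0.042849 + 0.008047 = 0.050896
P80 = (1/0.050896)² = 19.6480² = 386.05 µm

P80 = 386.0 µm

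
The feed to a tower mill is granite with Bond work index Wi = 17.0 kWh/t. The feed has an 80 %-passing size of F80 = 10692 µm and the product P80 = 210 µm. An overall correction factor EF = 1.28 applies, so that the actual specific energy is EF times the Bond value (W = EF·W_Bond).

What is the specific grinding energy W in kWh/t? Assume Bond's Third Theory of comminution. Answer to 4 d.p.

W = 12.9114 kWh/t

W = 10·Wi·[P80^(−½) − F80^(−½)]
1/√210 = 0.069007;  1/√10692 = 0.009671
W = 10·17.0·(0.069007 − 0.009671) = 10.0870 kWh/t
Apply correction: 10.0870 × 1.28 = 12.9114 kWh/t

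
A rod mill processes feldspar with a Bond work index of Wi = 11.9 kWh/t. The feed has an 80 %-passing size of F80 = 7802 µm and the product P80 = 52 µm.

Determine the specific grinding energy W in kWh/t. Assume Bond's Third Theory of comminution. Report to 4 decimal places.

W = 15.1551 kWh/t

W = 10 Wi / √P80 − 10 Wi / √F80
1/√52 = 0.138675;  1/√7802 = 0.011321
W = 10·11.9·(0.138675 − 0.011321) = 15.1551 kWh/t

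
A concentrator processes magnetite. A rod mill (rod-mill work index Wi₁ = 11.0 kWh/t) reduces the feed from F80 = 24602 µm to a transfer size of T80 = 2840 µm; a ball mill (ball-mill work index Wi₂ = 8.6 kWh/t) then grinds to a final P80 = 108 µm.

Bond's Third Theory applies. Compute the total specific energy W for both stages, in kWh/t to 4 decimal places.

Bond: W = 10·Wi·(1/√P80 − 1/√F80)
Stage 1 (24602→2840 µm, Wi₁=11.0): W₁ = 10·11.0·(0.018765 − 0.006376) = 1.3628 kWh/t
Stage 2 (2840→108 µm, Wi₂=8.6): W₂ = 10·8.6·(0.096225 − 0.018765) = 6.6616 kWh/t
W = W₁ + W₂ = 1.3628 + 6.6616 = 8.0244 kWh/t

W = 8.0244 kWh/t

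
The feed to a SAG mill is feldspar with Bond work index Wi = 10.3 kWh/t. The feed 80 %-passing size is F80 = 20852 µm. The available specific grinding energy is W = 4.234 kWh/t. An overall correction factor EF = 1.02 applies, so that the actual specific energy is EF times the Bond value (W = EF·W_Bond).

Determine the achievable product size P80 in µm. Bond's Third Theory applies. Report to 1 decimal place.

Bond: W = 10·Wi·(1/√P80 − 1/√F80)
W_Bond = W / EF = 4.234 / 1.02 = 4.1510 kWh/t
⇒ 1/√P80 = W_Bond/(10·Wi) + 1/√F80
  = 4.1510/(10·10.3) + 1/√20852 = 0.040301 + 0.006925 = 0.047226
P80 = (1/0.047226)² = 21.1748² = 448.37 µm

P80 = 448.4 µm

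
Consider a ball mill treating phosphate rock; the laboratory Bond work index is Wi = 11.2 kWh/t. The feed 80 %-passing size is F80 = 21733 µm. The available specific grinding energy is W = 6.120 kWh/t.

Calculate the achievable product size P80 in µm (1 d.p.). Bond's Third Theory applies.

W = 10·Wi·(P80^(-½) − F80^(-½))
⇒ 1/√P80 = W/(10·Wi) + 1/√F80
  = 6.1200/(10·11.2) + 1/√21733 = 0.054643 + 0.006783 = 0.061426
P80 = (1/0.061426)² = 16.2797² = 265.03 µm

P80 = 265.0 µm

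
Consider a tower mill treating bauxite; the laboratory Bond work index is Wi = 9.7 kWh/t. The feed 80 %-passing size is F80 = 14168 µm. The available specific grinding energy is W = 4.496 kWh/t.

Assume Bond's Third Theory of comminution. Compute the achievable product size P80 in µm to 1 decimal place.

W = 10 Wi (P80^-0.5 − F80^-0.5)
P80^-0.5 = F80^-0.5 + W/(10 Wi)
  = 4.4960/(10·9.7) + 1/√14168 = 0.046351 + 0.008401 = 0.054752
P80 = (1/0.054752)² = 18.2642² = 333.58 µm

P80 = 333.6 µm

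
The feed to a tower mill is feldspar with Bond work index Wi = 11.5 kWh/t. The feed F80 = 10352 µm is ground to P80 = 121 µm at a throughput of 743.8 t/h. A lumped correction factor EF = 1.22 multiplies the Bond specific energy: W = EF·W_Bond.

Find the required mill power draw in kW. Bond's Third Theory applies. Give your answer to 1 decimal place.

W = 10·Wi·[P80^(−½) − F80^(−½)]
W = 10·11.5·(1/√121 − 1/√10352) = 10·11.5·(0.081081) = 9.3243 kWh/t
Corrected W = EF·W_Bond = 1.22·9.3243 = 11.3756 kWh/t
P = W·T = 11.3756·743.8 = 8461.2 kW

P = 8461.2 kW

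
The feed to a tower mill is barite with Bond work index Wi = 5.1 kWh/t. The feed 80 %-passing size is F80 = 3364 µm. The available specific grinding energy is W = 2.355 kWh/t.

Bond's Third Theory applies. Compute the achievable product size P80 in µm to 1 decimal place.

W = 10 Wi (1/√P80 − 1/√F80)  [Bond]
P80^-0.5 = F80^-0.5 + W/(10 Wi)
  = 2.3550/(10·5.1) + 1/√3364 = 0.046176 + 0.017241 = 0.063418
P80 = (1/0.063418)² = 15.7684² = 248.64 µm

P80 = 248.6 µm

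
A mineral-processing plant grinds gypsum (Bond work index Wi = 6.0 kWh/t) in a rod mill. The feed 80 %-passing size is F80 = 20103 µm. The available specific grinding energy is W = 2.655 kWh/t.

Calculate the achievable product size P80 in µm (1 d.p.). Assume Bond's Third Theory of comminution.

P80 = 379.9 µm

W = 10 Wi / √P80 − 10 Wi / √F80
1/√P80 = 1/√F80 + W/(10·Wi)
  = 2.6550/(10·6.0) + 1/√20103 = 0.044250 + 0.007053 = 0.051303
P80 = (1/0.051303)² = 19.4921² = 379.94 µm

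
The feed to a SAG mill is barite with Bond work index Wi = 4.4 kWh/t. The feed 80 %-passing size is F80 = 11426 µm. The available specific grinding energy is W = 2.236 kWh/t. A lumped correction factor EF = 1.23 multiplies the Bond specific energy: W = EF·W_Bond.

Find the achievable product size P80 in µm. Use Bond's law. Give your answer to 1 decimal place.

P80 = 389.5 µm

W = 10 Wi / √P80 − 10 Wi / √F80
W_Bond = W / EF = 2.236 / 1.23 = 1.8179 kWh/t
1/√P80 = 1/√F80 + W_Bond/(10·Wi)
  = 1.8179/(10·4.4) + 1/√11426 = 0.041316 + 0.009355 = 0.050671
P80 = (1/0.050671)² = 19.7352² = 389.48 µm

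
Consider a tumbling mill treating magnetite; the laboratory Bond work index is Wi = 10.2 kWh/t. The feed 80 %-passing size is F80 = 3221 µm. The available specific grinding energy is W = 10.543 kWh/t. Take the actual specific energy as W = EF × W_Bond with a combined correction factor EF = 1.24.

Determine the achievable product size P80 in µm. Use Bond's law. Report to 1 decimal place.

P80 = 98.1 µm

Bond: W = 10·Wi·(1/√P80 − 1/√F80)
W_Bond = W / EF = 10.543 / 1.24 = 8.5024 kWh/t
P80^-0.5 = F80^-0.5 + W_Bond/(10 Wi)
  = 8.5024/(10·10.2) + 1/√3221 = 0.083357 + 0.017620 = 0.100977
P80 = (1/0.100977)² = 9.9032² = 98.07 µm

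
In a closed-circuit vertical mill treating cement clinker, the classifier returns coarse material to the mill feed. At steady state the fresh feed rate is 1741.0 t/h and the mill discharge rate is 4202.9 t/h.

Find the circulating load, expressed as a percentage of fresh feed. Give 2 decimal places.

CL = 141.41 %

Discharge = new feed + return, hence
R = M − F = 4202.9 − 1741.0 = 2461.9 t/h
CL = 100·R/F = 100·2461.9/1741.0 = 141.41 %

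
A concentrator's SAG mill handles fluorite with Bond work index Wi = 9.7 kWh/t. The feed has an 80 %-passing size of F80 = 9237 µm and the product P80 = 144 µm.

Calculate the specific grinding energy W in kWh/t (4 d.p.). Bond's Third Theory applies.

Bond: W = 10·Wi·(1/√P80 − 1/√F80)
1/√144 = 0.083333;  1/√9237 = 0.010405
W = 10·9.7·(0.083333 − 0.010405) = 7.0741 kWh/t

W = 7.0741 kWh/t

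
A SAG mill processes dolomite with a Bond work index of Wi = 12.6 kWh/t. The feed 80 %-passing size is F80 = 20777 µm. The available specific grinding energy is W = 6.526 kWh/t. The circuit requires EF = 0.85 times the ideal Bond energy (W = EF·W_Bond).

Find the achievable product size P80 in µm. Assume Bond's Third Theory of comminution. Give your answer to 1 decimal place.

W = 10 Wi (1/√P80 − 1/√F80)  [Bond]
W_Bond = W / EF = 6.526 / 0.85 = 7.6776 kWh/t
P80^(−½) = W_Bond/(10 Wi) + F80^(−½)
  = 7.6776/(10·12.6) + 1/√20777 = 0.060934 + 0.006938 = 0.067871
P80 = (1/0.067871)² = 14.7338² = 217.08 µm

P80 = 217.1 µm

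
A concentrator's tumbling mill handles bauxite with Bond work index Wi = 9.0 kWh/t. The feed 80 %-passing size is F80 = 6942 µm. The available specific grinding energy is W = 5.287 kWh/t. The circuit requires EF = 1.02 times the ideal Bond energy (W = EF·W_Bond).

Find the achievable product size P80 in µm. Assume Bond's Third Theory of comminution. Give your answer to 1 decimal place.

W = 10 Wi / √P80 − 10 Wi / √F80
W_Bond = W / EF = 5.287 / 1.02 = 5.1833 kWh/t
⇒ 1/√P80 = W_Bond/(10 Wi) + 1/√F80
  = 5.1833/(10·9.0) + 1/√6942 = 0.057593 + 0.012002 = 0.069595
P80 = (1/0.069595)² = 14.3689² = 206.47 µm

P80 = 206.5 µm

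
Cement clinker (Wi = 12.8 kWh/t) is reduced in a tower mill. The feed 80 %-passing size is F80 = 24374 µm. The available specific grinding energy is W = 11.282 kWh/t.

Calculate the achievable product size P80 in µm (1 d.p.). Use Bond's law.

W = 10 Wi / √P80 − 10 Wi / √F80
⇒ 1/√P80 = W/(10·Wi) + 1/√F80
  = 11.2820/(10·12.8) + 1/√24374 = 0.088141 + 0.006405 = 0.094546
P80 = (1/0.094546)² = 10.5769² = 111.87 µm

P80 = 111.9 µm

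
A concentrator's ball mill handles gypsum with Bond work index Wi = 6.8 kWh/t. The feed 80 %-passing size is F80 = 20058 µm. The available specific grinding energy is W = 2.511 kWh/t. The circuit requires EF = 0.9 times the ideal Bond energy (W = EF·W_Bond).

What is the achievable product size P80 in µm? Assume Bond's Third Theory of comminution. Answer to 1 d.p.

P80 = 432.4 µm

W = 10 Wi (1/√P80 − 1/√F80)  [Bond]
W_Bond = W / EF = 2.511 / 0.9 = 2.7900 kWh/t
⇒ 1/√P80 = W_Bond/(10 Wi) + 1/√F80
  = 2.7900/(10·6.8) + 1/√20058 = 0.041029 + 0.007061 = 0.048090
P80 = (1/0.048090)² = 20.7942² = 432.40 µm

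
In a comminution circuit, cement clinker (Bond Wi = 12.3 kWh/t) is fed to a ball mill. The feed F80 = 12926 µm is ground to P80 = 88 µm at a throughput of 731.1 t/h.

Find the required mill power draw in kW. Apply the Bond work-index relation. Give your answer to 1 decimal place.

P = 8795.1 kW

W = 10 Wi (P80^-0.5 − F80^-0.5)
W = 10·12.3·(1/√88 − 1/√12926) = 10·12.3·(0.097805) = 12.0300 kWh/t
Power = W × throughput = 12.0300 kWh/t × 731.1 t/h = 8795.1 kW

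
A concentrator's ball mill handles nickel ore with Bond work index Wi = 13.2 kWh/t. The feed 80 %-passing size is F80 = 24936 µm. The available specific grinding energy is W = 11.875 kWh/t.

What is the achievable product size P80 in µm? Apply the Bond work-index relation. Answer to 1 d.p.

P80 = 107.8 µm

Bond: W = 10·Wi·(1/√P80 − 1/√F80)
⇒ 1/√P80 = W/(10 Wi) + 1/√F80
  = 11.8750/(10·13.2) + 1/√24936 = 0.089962 + 0.006333 = 0.096295
P80 = (1/0.096295)² = 10.3848² = 107.84 µm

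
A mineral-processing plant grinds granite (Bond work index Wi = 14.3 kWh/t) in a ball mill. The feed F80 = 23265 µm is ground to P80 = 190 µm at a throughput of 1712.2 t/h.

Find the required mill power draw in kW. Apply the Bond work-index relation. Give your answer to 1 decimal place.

P = 16157.7 kW

W = 10·Wi·[P80^(−½) − F80^(−½)]
W = 10·14.3·(1/√190 − 1/√23265) = 10·14.3·(0.065991) = 9.4368 kWh/t
Power = W × throughput = 9.4368 kWh/t × 1712.2 t/h = 16157.7 kW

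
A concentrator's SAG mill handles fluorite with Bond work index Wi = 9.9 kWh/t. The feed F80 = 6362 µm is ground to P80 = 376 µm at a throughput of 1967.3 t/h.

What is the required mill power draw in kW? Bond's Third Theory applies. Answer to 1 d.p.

P = 7602.3 kW

Bond: W = 10·Wi·(1/√P80 − 1/√F80)
W = 10·9.9·(1/√376 − 1/√6362) = 10·9.9·(0.039034) = 3.8643 kWh/t
Power = W × throughput = 3.8643 kWh/t × 1967.3 t/h = 7602.3 kW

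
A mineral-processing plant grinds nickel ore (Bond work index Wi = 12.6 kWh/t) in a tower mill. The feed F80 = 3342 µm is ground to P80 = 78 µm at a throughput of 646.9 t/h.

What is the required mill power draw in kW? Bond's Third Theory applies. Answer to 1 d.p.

P = 7819.2 kW

W = 10·Wi·(P80^(-½) − F80^(-½))
W = 10·12.6·(1/√78 − 1/√3342) = 10·12.6·(0.095930) = 12.0871 kWh/t
P = W·T = 12.0871·646.9 = 7819.2 kW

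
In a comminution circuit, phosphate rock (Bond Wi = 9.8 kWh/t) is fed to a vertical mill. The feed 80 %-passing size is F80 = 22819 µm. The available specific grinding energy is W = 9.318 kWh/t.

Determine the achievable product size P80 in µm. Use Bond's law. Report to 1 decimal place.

W = 10 Wi / √P80 − 10 Wi / √F80
⇒ 1/√P80 = W/(10 Wi) + 1/√F80
  = 9.3180/(10·9.8) + 1/√22819 = 0.095082 + 0.006620 = 0.101702
P80 = (1/0.101702)² = 9.8327² = 96.68 µm

P80 = 96.7 µm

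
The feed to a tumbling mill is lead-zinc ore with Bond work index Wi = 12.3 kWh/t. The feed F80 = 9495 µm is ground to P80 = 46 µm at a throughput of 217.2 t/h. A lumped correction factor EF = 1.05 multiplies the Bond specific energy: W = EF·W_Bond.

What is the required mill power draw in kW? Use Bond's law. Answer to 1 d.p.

P = 3848.1 kW

W = 10 Wi / √P80 − 10 Wi / √F80
W = 10·12.3·(1/√46 − 1/√9495) = 10·12.3·(0.137179) = 16.8731 kWh/t
Apply correction: 16.8731 × 1.05 = 17.7167 kWh/t
Power = W × throughput = 17.7167 kWh/t × 217.2 t/h = 3848.1 kW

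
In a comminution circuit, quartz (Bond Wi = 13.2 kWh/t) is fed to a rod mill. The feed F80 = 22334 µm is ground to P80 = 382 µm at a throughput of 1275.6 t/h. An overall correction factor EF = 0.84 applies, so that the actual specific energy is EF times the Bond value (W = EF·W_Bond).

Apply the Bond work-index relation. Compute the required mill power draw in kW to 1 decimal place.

W_Bond = 10·Wi·(1/√P₈₀ − 1/√F₈₀)
W = 10·13.2·(1/√382 − 1/√22334) = 10·13.2·(0.044473) = 5.8704 kWh/t
Corrected W = EF·W_Bond = 0.84·5.8704 = 4.9312 kWh/t
Mill draw = 4.9312 × 1275.6 = 6290.2 kW

P = 6290.2 kW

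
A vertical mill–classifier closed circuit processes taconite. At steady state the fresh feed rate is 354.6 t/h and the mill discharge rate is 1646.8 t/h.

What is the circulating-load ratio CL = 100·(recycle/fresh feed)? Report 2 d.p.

CL = 364.41 %

Mill node: discharge = fresh + recycle.
R = M − F = 1646.8 − 354.6 = 1292.2 t/h
CL = 100·R/F = 100·1292.2/354.6 = 364.41 %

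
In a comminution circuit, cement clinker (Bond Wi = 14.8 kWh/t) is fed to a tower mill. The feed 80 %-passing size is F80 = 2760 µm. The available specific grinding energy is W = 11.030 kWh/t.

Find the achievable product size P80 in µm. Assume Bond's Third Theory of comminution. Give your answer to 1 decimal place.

P80 = 114.2 µm

W = 10·Wi·[P80^(−½) − F80^(−½)]
1/√P80 = 1/√F80 + W/(10·Wi)
  = 11.0300/(10·14.8) + 1/√2760 = 0.074527 + 0.019035 = 0.093562
P80 = (1/0.093562)² = 10.6881² = 114.24 µm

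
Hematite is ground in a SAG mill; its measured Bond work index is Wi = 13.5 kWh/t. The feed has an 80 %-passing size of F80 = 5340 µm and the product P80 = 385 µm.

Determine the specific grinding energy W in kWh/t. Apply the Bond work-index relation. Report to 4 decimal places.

W = 5.0328 kWh/t

W = 10 Wi / √P80 − 10 Wi / √F80
1/√385 = 0.050965;  1/√5340 = 0.013685
W = 10·13.5·(0.050965 − 0.013685) = 5.0328 kWh/t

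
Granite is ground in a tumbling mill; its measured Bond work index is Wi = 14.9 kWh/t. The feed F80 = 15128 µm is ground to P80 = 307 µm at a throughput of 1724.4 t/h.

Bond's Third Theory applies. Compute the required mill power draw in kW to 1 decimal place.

P = 12575.1 kW

Bond:  W = 10 Wi (1/√P − 1/√F)
W = 10·14.9·(1/√307 − 1/√15128) = 10·14.9·(0.048943) = 7.2925 kWh/t
Power = W × throughput = 7.2925 kWh/t × 1724.4 t/h = 12575.1 kW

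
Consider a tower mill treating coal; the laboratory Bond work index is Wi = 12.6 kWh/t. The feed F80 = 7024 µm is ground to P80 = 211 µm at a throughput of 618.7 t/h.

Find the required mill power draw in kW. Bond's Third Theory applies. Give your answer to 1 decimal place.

W = 10 Wi (1/√P80 − 1/√F80)  [Bond]
W = 10·12.6·(1/√211 − 1/√7024) = 10·12.6·(0.056911) = 7.1708 kWh/t
Power = W × throughput = 7.1708 kWh/t × 618.7 t/h = 4436.6 kW

P = 4436.6 kW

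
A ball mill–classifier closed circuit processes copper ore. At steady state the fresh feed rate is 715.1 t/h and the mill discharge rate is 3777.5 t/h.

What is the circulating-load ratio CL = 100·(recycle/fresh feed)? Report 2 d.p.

CL = 428.25 %

Discharge = new feed + return, hence
R = M − F = 3777.5 − 715.1 = 3062.4 t/h
CL = 100·R/F = 100·3062.4/715.1 = 428.25 %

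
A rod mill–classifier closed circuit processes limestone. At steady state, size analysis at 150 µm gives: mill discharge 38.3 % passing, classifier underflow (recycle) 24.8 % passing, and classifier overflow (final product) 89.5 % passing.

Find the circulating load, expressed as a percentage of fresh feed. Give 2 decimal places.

Classifier node, passing 150 µm:
r = (o − d)/(d − u)
r = (89.5 − 38.3)/(38.3 − 24.8) = 51.2/13.5 = 3.7926
CL = 100·r = 379.26 %

CL = 379.26 %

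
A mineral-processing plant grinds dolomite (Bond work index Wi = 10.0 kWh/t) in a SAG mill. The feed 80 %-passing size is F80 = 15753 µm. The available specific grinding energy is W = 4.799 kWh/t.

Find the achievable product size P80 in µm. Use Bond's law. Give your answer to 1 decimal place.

P80 = 319.4 µm

Bond: W = 10·Wi·(1/√P80 − 1/√F80)
1/√P80 = 1/√F80 + W/(10·Wi)
  = 4.7990/(10·10.0) + 1/√15753 = 0.047990 + 0.007967 = 0.055957
P80 = (1/0.055957)² = 17.8707² = 319.36 µm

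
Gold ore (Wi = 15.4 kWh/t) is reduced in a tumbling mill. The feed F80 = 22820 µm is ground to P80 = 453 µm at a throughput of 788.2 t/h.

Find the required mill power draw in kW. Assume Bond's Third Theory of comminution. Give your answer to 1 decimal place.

P = 4899.5 kW

W = 10·Wi·[P80^(−½) − F80^(−½)]
W = 10·15.4·(1/√453 − 1/√22820) = 10·15.4·(0.040364) = 6.2161 kWh/t
Mill draw = 6.2161 × 788.2 = 4899.5 kW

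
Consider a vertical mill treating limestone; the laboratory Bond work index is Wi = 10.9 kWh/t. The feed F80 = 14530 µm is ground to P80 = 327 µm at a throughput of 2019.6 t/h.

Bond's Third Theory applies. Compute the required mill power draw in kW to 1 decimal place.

W = 10 Wi (1/√P80 − 1/√F80)  [Bond]
W = 10·10.9·(1/√327 − 1/√14530) = 10·10.9·(0.047004) = 5.1235 kWh/t
Power = W × throughput = 5.1235 kWh/t × 2019.6 t/h = 10347.3 kW

P = 10347.3 kW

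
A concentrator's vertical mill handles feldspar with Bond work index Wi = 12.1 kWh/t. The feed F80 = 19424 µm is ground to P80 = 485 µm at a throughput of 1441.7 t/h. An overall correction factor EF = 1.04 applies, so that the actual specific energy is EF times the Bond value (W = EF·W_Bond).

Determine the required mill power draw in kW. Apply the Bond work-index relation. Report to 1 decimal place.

P = 6936.3 kW

W = 10 Wi / √P80 − 10 Wi / √F80
W = 10·12.1·(1/√485 − 1/√19424) = 10·12.1·(0.038233) = 4.6261 kWh/t
Apply correction: 4.6261 × 1.04 = 4.8112 kWh/t
Mill draw = 4.8112 × 1441.7 = 6936.3 kW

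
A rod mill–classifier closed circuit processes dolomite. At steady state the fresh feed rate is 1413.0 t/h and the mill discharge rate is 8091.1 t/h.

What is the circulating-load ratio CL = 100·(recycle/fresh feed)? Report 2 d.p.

CL = 472.62 %

Discharge = new feed + return, hence
R = M − F = 8091.1 − 1413.0 = 6678.1 t/h
CL = 100·R/F = 100·6678.1/1413.0 = 472.62 %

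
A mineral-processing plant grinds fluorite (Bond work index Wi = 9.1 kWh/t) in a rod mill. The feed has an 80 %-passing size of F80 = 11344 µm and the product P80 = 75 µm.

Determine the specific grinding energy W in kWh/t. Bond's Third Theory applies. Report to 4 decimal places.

Bond:  W = 10 Wi (1/√P − 1/√F)
1/√75 = 0.115470;  1/√11344 = 0.009389
W = 10·9.1·(0.115470 − 0.009389) = 9.6534 kWh/t

W = 9.6534 kWh/t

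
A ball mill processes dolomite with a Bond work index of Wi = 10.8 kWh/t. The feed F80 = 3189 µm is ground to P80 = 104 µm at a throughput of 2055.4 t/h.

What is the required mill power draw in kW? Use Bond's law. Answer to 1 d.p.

W = 10 Wi (1/√P80 − 1/√F80)  [Bond]
W = 10·10.8·(1/√104 − 1/√3189) = 10·10.8·(0.080350) = 8.6778 kWh/t
Power = W × throughput = 8.6778 kWh/t × 2055.4 t/h = 17836.3 kW

P = 17836.3 kW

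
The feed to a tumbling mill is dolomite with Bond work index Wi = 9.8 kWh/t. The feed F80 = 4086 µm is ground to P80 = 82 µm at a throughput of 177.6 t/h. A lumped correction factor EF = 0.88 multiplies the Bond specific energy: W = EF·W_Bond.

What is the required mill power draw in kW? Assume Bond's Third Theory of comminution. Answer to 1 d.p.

W_Bond = 10·Wi·(1/√P₈₀ − 1/√F₈₀)
W = 10·9.8·(1/√82 − 1/√4086) = 10·9.8·(0.094787) = 9.2892 kWh/t
W_actual = 0.88 × 9.2892 = 8.1745 kWh/t
Power = W × throughput = 8.1745 kWh/t × 177.6 t/h = 1451.8 kW

P = 1451.8 kW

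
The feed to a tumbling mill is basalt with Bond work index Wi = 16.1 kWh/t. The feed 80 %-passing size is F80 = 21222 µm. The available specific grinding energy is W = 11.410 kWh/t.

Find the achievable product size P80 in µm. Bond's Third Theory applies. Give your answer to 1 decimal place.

W = 10 Wi (1/√P80 − 1/√F80)  [Bond]
⇒ 1/√P80 = W/(10 Wi) + 1/√F80
  = 11.4100/(10·16.1) + 1/√21222 = 0.070870 + 0.006864 = 0.077734
P80 = (1/0.077734)² = 12.8644² = 165.49 µm

P80 = 165.5 µm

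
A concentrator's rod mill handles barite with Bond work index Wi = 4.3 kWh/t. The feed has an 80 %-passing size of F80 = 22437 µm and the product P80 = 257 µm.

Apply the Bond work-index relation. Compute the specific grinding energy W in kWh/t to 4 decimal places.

W = 2.3952 kWh/t

W = 10 Wi (P80^-0.5 − F80^-0.5)
1/√257 = 0.062378;  1/√22437 = 0.006676
W = 10·4.3·(0.062378 − 0.006676) = 2.3952 kWh/t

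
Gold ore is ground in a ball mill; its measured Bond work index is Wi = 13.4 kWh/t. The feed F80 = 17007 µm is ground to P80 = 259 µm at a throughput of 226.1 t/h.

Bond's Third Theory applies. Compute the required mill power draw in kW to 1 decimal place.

P = 1650.3 kW

Bond:  W = 10 Wi (1/√P − 1/√F)
W = 10·13.4·(1/√259 − 1/√17007) = 10·13.4·(0.054469) = 7.2988 kWh/t
P_mill = W·ṁ = 7.2988·226.1 = 1650.3 kW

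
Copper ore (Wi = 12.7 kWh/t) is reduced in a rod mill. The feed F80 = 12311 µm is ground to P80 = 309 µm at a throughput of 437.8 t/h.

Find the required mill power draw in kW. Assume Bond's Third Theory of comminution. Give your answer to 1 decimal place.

Bond:  W = 10 Wi (1/√P − 1/√F)
W = 10·12.7·(1/√309 − 1/√12311) = 10·12.7·(0.047875) = 6.0802 kWh/t
Power = W × throughput = 6.0802 kWh/t × 437.8 t/h = 2661.9 kW

P = 2661.9 kW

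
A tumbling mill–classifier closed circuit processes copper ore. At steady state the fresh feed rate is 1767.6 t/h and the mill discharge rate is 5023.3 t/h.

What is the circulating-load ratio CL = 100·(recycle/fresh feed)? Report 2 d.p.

Mill node: discharge = fresh + recycle.
R = M − F = 5023.3 − 1767.6 = 3255.7 t/h
CL = 100·R/F = 100·3255.7/1767.6 = 184.19 %

CL = 184.19 %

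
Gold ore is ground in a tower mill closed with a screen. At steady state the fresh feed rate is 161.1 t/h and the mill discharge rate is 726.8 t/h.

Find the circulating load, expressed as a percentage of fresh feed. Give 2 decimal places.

M = F + R at steady state, so:
R = M − F = 726.8 − 161.1 = 565.7 t/h
CL = 100·R/F = 100·565.7/161.1 = 351.15 %

CL = 351.15 %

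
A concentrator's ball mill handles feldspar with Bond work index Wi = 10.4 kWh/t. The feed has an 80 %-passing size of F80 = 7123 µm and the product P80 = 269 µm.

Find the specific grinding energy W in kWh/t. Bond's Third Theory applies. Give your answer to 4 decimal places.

W = 5.1087 kWh/t

W = 10·Wi·(P80^(-½) − F80^(-½))
1/√269 = 0.060971;  1/√7123 = 0.011849
W = 10·10.4·(0.060971 − 0.011849) = 5.1087 kWh/t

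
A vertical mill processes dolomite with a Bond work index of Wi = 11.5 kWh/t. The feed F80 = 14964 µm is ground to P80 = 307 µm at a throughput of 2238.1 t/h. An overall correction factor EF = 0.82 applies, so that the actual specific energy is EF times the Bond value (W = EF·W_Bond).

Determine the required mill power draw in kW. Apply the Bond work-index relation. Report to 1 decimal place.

P = 10320.1 kW

W = 10·Wi·(P80^(-½) − F80^(-½))
W = 10·11.5·(1/√307 − 1/√14964) = 10·11.5·(0.048898) = 5.6233 kWh/t
W_actual = 0.82 × 5.6233 = 4.6111 kWh/t
P_mill = W·ṁ = 4.6111·2238.1 = 10320.1 kW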